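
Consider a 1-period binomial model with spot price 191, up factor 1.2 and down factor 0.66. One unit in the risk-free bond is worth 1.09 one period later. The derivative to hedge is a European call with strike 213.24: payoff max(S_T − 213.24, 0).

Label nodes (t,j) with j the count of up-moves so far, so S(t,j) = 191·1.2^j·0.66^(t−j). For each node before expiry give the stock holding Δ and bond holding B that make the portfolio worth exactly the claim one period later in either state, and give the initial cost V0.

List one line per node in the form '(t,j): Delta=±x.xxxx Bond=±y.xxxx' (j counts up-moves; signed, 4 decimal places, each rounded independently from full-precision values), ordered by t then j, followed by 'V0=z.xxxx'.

Under the risk-neutral measure, an up-move has probability p* = (R−d)/(u−d) = 0.7963 and values discount at R = 1.09.
Terminal payoffs: V(1,0)=0.0000, V(1,1)=15.9600
Node (0,0) S=191.0000: V=(p*·15.9600+(1−p*)·0.0000)/1.09=11.6595; Δ=(15.9600−0.0000)/(229.2000−126.0600)=0.1547; B=V−Δ·S=-17.8960
Root portfolio cost Δ·191+B reproduces V0=11.6595.

(0,0): Delta=0.1547 Bond=-17.8960
V0=11.6595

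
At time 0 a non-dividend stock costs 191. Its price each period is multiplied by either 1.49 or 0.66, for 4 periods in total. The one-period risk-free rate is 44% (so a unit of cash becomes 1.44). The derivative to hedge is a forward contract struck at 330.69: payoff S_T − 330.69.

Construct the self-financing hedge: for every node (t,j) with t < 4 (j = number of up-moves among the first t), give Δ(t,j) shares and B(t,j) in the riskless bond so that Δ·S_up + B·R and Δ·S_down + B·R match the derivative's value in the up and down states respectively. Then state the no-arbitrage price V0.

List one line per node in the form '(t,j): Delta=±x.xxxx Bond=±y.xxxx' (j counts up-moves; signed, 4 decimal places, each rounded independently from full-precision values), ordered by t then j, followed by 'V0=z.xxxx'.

(0,0): Delta=1.0000 Bond=-76.9079
(1,0): Delta=1.0000 Bond=-110.7474
(1,1): Delta=1.0000 Bond=-110.7474
(2,0): Delta=1.0000 Bond=-159.4763
(2,1): Delta=1.0000 Bond=-159.4763
(2,2): Delta=1.0000 Bond=-159.4763
(3,0): Delta=1.0000 Bond=-229.6458
(3,1): Delta=1.0000 Bond=-229.6458
(3,2): Delta=1.0000 Bond=-229.6458
(3,3): Delta=1.0000 Bond=-229.6458
V0=114.0921

Under the risk-neutral measure, an up-move has probability p* = (R−d)/(u−d) = 0.9398 and values discount at R = 1.44.
Terminal values V(4,·): V(4,0)=-294.4483, V(4,1)=-248.8715, V(4,2)=-145.9786, V(4,3)=86.3101, V(4,4)=610.7192
  t=3,j=0: stock 54.9117 → up 81.8185 (V=-248.8715), down 36.2417 (V=-294.4483). Price -174.7341; hedge Δ=1.0000, bond B=-229.6458.
  t=3,j=1: stock 123.9674 → up 184.7114 (V=-145.9786), down 81.8185 (V=-248.8715). Price -105.6784; hedge Δ=1.0000, bond B=-229.6458.
  t=3,j=2: stock 279.8658 → up 417.0001 (V=86.3101), down 184.7114 (V=-145.9786). Price 50.2200; hedge Δ=1.0000, bond B=-229.6458.
  t=3,j=3: stock 631.8183 → up 941.4092 (V=610.7192), down 417.0001 (V=86.3101). Price 402.1724; hedge Δ=1.0000, bond B=-229.6458.
  t=2,j=0: stock 83.1996 → up 123.9674 (V=-105.6784), down 54.9117 (V=-174.7341). Price -76.2767; hedge Δ=1.0000, bond B=-159.4763.
  t=2,j=1: stock 187.8294 → up 279.8658 (V=50.2200), down 123.9674 (V=-105.6784). Price 28.3531; hedge Δ=1.0000, bond B=-159.4763.
  t=2,j=2: stock 424.0391 → up 631.8183 (V=402.1724), down 279.8658 (V=50.2200). Price 264.5628; hedge Δ=1.0000, bond B=-159.4763.
  t=1,j=0: stock 126.0600 → up 187.8294 (V=28.3531), down 83.1996 (V=-76.2767). Price 15.3126; hedge Δ=1.0000, bond B=-110.7474.
  t=1,j=1: stock 284.5900 → up 424.0391 (V=264.5628), down 187.8294 (V=28.3531). Price 173.8426; hedge Δ=1.0000, bond B=-110.7474.
  t=0,j=0: stock 191.0000 → up 284.5900 (V=173.8426), down 126.0600 (V=15.3126). Price 114.0921; hedge Δ=1.0000, bond B=-76.9079.
The time-0 hedge costs 114.0921, which is the no-arbitrage price.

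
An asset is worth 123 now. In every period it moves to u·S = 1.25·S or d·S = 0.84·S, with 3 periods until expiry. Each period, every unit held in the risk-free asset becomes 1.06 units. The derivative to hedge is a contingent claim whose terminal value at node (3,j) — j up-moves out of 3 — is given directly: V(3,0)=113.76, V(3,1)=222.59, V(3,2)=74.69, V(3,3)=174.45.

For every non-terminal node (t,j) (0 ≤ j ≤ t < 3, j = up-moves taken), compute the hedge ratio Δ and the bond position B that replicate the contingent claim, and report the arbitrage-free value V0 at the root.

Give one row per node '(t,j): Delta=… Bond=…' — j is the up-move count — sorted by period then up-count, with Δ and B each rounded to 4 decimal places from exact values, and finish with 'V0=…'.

Risk-neutral probability p* = (R−d)/(u−d) = (1.06−0.84)/(1.25−0.84) = 0.5366.
Payoff layer (t=3): V(3,0)=113.7600, V(3,1)=222.5900, V(3,2)=74.6900, V(3,3)=174.4500
Node (2,0) S=86.7888: V=(p*·222.5900+(1−p*)·113.7600)/1.06=162.4119; Δ=(222.5900−113.7600)/(108.4860−72.9026)=3.0584; B=V−Δ·S=-103.0272
Node (2,1) S=129.1500: V=(p*·74.6900+(1−p*)·222.5900)/1.06=135.1217; Δ=(74.6900−222.5900)/(161.4375−108.4860)=-2.7931; B=V−Δ·S=495.8534
Node (2,2) S=192.1875: V=(p*·174.4500+(1−p*)·74.6900)/1.06=120.9620; Δ=(174.4500−74.6900)/(240.2344−161.4375)=1.2660; B=V−Δ·S=-122.3550
Node (1,0) S=103.3200: V=(p*·135.1217+(1−p*)·162.4119)/1.06=139.4041; Δ=(135.1217−162.4119)/(129.1500−86.7888)=-0.6442; B=V−Δ·S=205.9655
Node (1,1) S=153.7500: V=(p*·120.9620+(1−p*)·135.1217)/1.06=120.3055; Δ=(120.9620−135.1217)/(192.1875−129.1500)=-0.2246; B=V−Δ·S=154.8413
Node (0,0) S=123.0000: V=(p*·120.3055+(1−p*)·139.4041)/1.06=121.8454; Δ=(120.3055−139.4041)/(153.7500−103.3200)=-0.3787; B=V−Δ·S=168.4274
Self-financing check: at every node Δ·S+B equals the discounted successor values.

(0,0): Delta=-0.3787 Bond=168.4274
(1,0): Delta=-0.6442 Bond=205.9655
(1,1): Delta=-0.2246 Bond=154.8413
(2,0): Delta=3.0584 Bond=-103.0272
(2,1): Delta=-2.7931 Bond=495.8534
(2,2): Delta=1.2660 Bond=-122.3550
V0=121.8454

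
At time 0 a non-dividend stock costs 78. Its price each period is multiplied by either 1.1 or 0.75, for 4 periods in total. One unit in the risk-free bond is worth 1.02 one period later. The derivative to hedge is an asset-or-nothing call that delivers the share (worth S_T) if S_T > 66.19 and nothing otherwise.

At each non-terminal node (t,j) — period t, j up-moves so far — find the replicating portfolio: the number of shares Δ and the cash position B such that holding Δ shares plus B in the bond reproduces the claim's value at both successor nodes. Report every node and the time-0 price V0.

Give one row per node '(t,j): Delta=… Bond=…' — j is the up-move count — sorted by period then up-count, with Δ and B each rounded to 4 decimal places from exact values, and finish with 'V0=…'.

Risk-neutral probability p* = (R−d)/(u−d) = (1.02−0.75)/(1.1−0.75) = 0.7714.
At expiry t=4: V(4,0)=0.0000, V(4,1)=0.0000, V(4,2)=0.0000, V(4,3)=77.8635, V(4,4)=114.1998
(3,0): S=32.9062. Δ = (V_up−V_dn)/(S_up−S_dn) = (0.0000−0.0000)/(36.1969−24.6797) = 0.0000. V = [p*·0.0000 + (1−p*)·0.0000]/1.02 = 0.0000. B = V − Δ·S = 0.0000.
(3,1): S=48.2625. Δ = (V_up−V_dn)/(S_up−S_dn) = (0.0000−0.0000)/(53.0888−36.1969) = 0.0000. V = [p*·0.0000 + (1−p*)·0.0000]/1.02 = 0.0000. B = V − Δ·S = 0.0000.
(3,2): S=70.7850. Δ = (V_up−V_dn)/(S_up−S_dn) = (77.8635−0.0000)/(77.8635−53.0888) = 3.1429. V = [p*·77.8635 + (1−p*)·0.0000]/1.02 = 58.8884. B = V − Δ·S = -163.5788.
(3,3): S=103.8180. Δ = (V_up−V_dn)/(S_up−S_dn) = (114.1998−77.8635)/(114.1998−77.8635) = 1.0000. V = [p*·114.1998 + (1−p*)·77.8635]/1.02 = 103.8180. B = V − Δ·S = 0.0000.
(2,0): S=43.8750. Δ = (V_up−V_dn)/(S_up−S_dn) = (0.0000−0.0000)/(48.2625−32.9062) = 0.0000. V = [p*·0.0000 + (1−p*)·0.0000]/1.02 = 0.0000. B = V − Δ·S = 0.0000.
(2,1): S=64.3500. Δ = (V_up−V_dn)/(S_up−S_dn) = (58.8884−0.0000)/(70.7850−48.2625) = 2.6146. V = [p*·58.8884 + (1−p*)·0.0000]/1.02 = 44.5374. B = V − Δ·S = -123.7150.
(2,2): S=94.3800. Δ = (V_up−V_dn)/(S_up−S_dn) = (103.8180−58.8884)/(103.8180−70.7850) = 1.3601. V = [p*·103.8180 + (1−p*)·58.8884]/1.02 = 91.7141. B = V − Δ·S = -36.6563.
(1,0): S=58.5000. Δ = (V_up−V_dn)/(S_up−S_dn) = (44.5374−0.0000)/(64.3500−43.8750) = 2.1752. V = [p*·44.5374 + (1−p*)·0.0000]/1.02 = 33.6838. B = V − Δ·S = -93.5660.
(1,1): S=85.8000. Δ = (V_up−V_dn)/(S_up−S_dn) = (91.7141−44.5374)/(94.3800−64.3500) = 1.5710. V = [p*·91.7141 + (1−p*)·44.5374]/1.02 = 79.3440. B = V − Δ·S = -55.4465.
(0,0): S=78.0000. Δ = (V_up−V_dn)/(S_up−S_dn) = (79.3440−33.6838)/(85.8000−58.5000) = 1.6725. V = [p*·79.3440 + (1−p*)·33.6838]/1.02 = 67.5562. B = V − Δ·S = -62.9015.
Self-financing check: at every node Δ·S+B equals the discounted successor values.

(0,0): Delta=1.6725 Bond=-62.9015
(1,0): Delta=2.1752 Bond=-93.5660
(1,1): Delta=1.5710 Bond=-55.4465
(2,0): Delta=0.0000 Bond=0.0000
(2,1): Delta=2.6146 Bond=-123.7150
(2,2): Delta=1.3601 Bond=-36.6563
(3,0): Delta=0.0000 Bond=0.0000
(3,1): Delta=0.0000 Bond=0.0000
(3,2): Delta=3.1429 Bond=-163.5788
(3,3): Delta=1.0000 Bond=0.0000
V0=67.5562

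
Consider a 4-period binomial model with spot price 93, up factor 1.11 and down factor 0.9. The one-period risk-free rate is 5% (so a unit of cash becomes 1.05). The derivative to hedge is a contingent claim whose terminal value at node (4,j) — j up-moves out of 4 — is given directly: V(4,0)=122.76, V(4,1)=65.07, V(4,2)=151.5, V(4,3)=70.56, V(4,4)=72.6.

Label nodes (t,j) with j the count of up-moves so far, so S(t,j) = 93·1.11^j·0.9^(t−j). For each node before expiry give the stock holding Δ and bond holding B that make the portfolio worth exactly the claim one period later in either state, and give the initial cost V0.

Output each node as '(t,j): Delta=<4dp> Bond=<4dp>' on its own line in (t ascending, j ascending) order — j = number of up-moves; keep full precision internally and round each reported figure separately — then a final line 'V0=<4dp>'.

(0,0): Delta=-0.9235 Bond=161.0011
(1,0): Delta=-0.5536 Bond=138.0865
(1,1): Delta=-1.0435 Bond=181.4370
(2,0): Delta=2.7244 Bond=-101.9392
(2,1): Delta=-1.6167 Bond=243.7629
(2,2): Delta=-0.8576 Bond=169.2073
(3,0): Delta=-4.0520 Bond=352.3837
(3,1): Delta=4.9221 Bond=-290.8041
(3,2): Delta=-3.7374 Bond=474.6531
(3,3): Delta=0.0764 Bond=58.8735
V0=75.1124

Under the risk-neutral measure, an up-move has probability p* = (R−d)/(u−d) = 0.7143 and values discount at R = 1.05.
Terminal values V(4,·): V(4,0)=122.7600, V(4,1)=65.0700, V(4,2)=151.5000, V(4,3)=70.5600, V(4,4)=72.6000
Node (3,0) S=67.7970: V=(p*·65.0700+(1−p*)·122.7600)/1.05=77.6694; Δ=(65.0700−122.7600)/(75.2547−61.0173)=-4.0520; B=V−Δ·S=352.3837
Node (3,1) S=83.6163: V=(p*·151.5000+(1−p*)·65.0700)/1.05=120.7673; Δ=(151.5000−65.0700)/(92.8141−75.2547)=4.9221; B=V−Δ·S=-290.8041
Node (3,2) S=103.1268: V=(p*·70.5600+(1−p*)·151.5000)/1.05=89.2245; Δ=(70.5600−151.5000)/(114.4707−92.8141)=-3.7374; B=V−Δ·S=474.6531
Node (3,3) S=127.1897: V=(p*·72.6000+(1−p*)·70.5600)/1.05=68.5878; Δ=(72.6000−70.5600)/(141.1805−114.4707)=0.0764; B=V−Δ·S=58.8735
Node (2,0) S=75.3300: V=(p*·120.7673+(1−p*)·77.6694)/1.05=103.2892; Δ=(120.7673−77.6694)/(83.6163−67.7970)=2.7244; B=V−Δ·S=-101.9392
Node (2,1) S=92.9070: V=(p*·89.2245+(1−p*)·120.7673)/1.05=93.5588; Δ=(89.2245−120.7673)/(103.1268−83.6163)=-1.6167; B=V−Δ·S=243.7629
Node (2,2) S=114.5853: V=(p*·68.5878+(1−p*)·89.2245)/1.05=70.9371; Δ=(68.5878−89.2245)/(127.1897−103.1268)=-0.8576; B=V−Δ·S=169.2073
Node (1,0) S=83.7000: V=(p*·93.5588+(1−p*)·103.2892)/1.05=91.7513; Δ=(93.5588−103.2892)/(92.9070−75.3300)=-0.5536; B=V−Δ·S=138.0865
Node (1,1) S=103.2300: V=(p*·70.9371+(1−p*)·93.5588)/1.05=73.7147; Δ=(70.9371−93.5588)/(114.5853−92.9070)=-1.0435; B=V−Δ·S=181.4370
Node (0,0) S=93.0000: V=(p*·73.7147+(1−p*)·91.7513)/1.05=75.1124; Δ=(73.7147−91.7513)/(103.2300−83.7000)=-0.9235; B=V−Δ·S=161.0011
Each (Δ,B) replicates both successor values, so the strategy is self-financing and V0 is arbitrage-free.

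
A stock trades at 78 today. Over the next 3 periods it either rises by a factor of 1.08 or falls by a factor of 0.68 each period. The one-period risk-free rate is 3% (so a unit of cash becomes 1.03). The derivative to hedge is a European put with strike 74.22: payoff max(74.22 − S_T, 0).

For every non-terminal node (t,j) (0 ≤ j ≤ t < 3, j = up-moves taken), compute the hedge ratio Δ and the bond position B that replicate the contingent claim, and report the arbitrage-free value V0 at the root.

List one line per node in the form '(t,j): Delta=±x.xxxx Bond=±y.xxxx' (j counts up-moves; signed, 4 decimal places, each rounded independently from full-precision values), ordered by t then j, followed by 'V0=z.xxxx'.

(0,0): Delta=-0.4440 Bond=39.2904
(1,0): Delta=-1.0000 Bond=69.9595
(1,1): Delta=-0.3940 Bond=36.2562
(2,0): Delta=-1.0000 Bond=72.0583
(2,1): Delta=-1.0000 Bond=72.0583
(2,2): Delta=-0.3395 Bond=32.3846
V0=4.6586

Since d<R<u, set p* = (R−d)/(u−d) = 0.8750; price each node as the discounted p*-expectation of its children.
Terminal values V(3,·): V(3,0)=49.6943, V(3,1)=35.2674, V(3,2)=12.3541, V(3,3)=0.0000
  t=2,j=0: stock 36.0672 → up 38.9526 (V=35.2674), down 24.5257 (V=49.6943). Price 35.9911; hedge Δ=-1.0000, bond B=72.0583.
  t=2,j=1: stock 57.2832 → up 61.8659 (V=12.3541), down 38.9526 (V=35.2674). Price 14.7751; hedge Δ=-1.0000, bond B=72.0583.
  t=2,j=2: stock 90.9792 → up 98.2575 (V=0.0000), down 61.8659 (V=12.3541). Price 1.4993; hedge Δ=-0.3395, bond B=32.3846.
  t=1,j=0: stock 53.0400 → up 57.2832 (V=14.7751), down 36.0672 (V=35.9911). Price 16.9195; hedge Δ=-1.0000, bond B=69.9595.
  t=1,j=1: stock 84.2400 → up 90.9792 (V=1.4993), down 57.2832 (V=14.7751). Price 3.0668; hedge Δ=-0.3940, bond B=36.2562.
  t=0,j=0: stock 78.0000 → up 84.2400 (V=3.0668), down 53.0400 (V=16.9195). Price 4.6586; hedge Δ=-0.4440, bond B=39.2904.
Check: Δ(0,0)·S0 + B(0,0) = 4.6586 = V0.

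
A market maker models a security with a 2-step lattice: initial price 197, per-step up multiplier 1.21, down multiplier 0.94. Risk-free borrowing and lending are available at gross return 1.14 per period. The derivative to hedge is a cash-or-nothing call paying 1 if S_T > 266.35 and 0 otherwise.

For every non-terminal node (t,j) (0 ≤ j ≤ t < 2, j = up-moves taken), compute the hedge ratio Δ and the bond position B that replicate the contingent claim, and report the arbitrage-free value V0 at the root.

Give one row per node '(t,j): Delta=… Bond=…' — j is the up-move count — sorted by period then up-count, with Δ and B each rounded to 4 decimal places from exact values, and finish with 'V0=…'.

Under the risk-neutral measure, an up-move has probability p* = (R−d)/(u−d) = 0.7407 and values discount at R = 1.14.
At expiry t=2: V(2,0)=0.0000, V(2,1)=0.0000, V(2,2)=1.0000
(1,0): S=185.1800. Δ = (V_up−V_dn)/(S_up−S_dn) = (0.0000−0.0000)/(224.0678−174.0692) = 0.0000. V = [p*·0.0000 + (1−p*)·0.0000]/1.14 = 0.0000. B = V − Δ·S = 0.0000.
(1,1): S=238.3700. Δ = (V_up−V_dn)/(S_up−S_dn) = (1.0000−0.0000)/(288.4277−224.0678) = 0.0155. V = [p*·1.0000 + (1−p*)·0.0000]/1.14 = 0.6498. B = V − Δ·S = -3.0539.
(0,0): S=197.0000. Δ = (V_up−V_dn)/(S_up−S_dn) = (0.6498−0.0000)/(238.3700−185.1800) = 0.0122. V = [p*·0.6498 + (1−p*)·0.0000]/1.14 = 0.4222. B = V − Δ·S = -1.9844.
Self-financing check: at every node Δ·S+B equals the discounted successor values.

(0,0): Delta=0.0122 Bond=-1.9844
(1,0): Delta=0.0000 Bond=0.0000
(1,1): Delta=0.0155 Bond=-3.0539
V0=0.4222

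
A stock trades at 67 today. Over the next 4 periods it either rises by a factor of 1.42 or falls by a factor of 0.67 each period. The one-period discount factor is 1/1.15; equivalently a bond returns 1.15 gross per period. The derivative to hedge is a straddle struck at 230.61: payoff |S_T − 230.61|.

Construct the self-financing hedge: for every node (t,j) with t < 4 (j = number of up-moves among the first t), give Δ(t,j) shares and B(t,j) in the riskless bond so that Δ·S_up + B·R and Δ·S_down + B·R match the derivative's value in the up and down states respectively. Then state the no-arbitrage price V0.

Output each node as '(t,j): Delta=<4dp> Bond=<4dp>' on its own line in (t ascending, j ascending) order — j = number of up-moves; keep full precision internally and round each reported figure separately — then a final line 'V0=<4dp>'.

(0,0): Delta=-0.7132 Bond=120.6576
(1,0): Delta=-1.0000 Bond=151.6298
(1,1): Delta=-0.6371 Bond=131.5148
(2,0): Delta=-1.0000 Bond=174.3743
(2,1): Delta=-1.0000 Bond=174.3743
(2,2): Delta=-0.5408 Bond=138.2302
(3,0): Delta=-1.0000 Bond=200.5304
(3,1): Delta=-1.0000 Bond=200.5304
(3,2): Delta=-1.0000 Bond=200.5304
(3,3): Delta=-0.4189 Bond=135.5840
V0=72.8719

No-arbitrage ⇒ martingale measure with p* = (R−d)/(u−d) = 0.6400.
Payoff layer (t=4): V(4,0)=217.1087, V(4,1)=201.9954, V(4,2)=169.9641, V(4,3)=102.0770, V(4,4)=41.8032
(3,0): S=20.1511. Δ = (V_up−V_dn)/(S_up−S_dn) = (201.9954−217.1087)/(28.6146−13.5013) = -1.0000. V = [p*·201.9954 + (1−p*)·217.1087]/1.15 = 180.3793. B = V − Δ·S = 200.5304.
(3,1): S=42.7083. Δ = (V_up−V_dn)/(S_up−S_dn) = (169.9641−201.9954)/(60.6459−28.6146) = -1.0000. V = [p*·169.9641 + (1−p*)·201.9954]/1.15 = 157.8221. B = V − Δ·S = 200.5304.
(3,2): S=90.5162. Δ = (V_up−V_dn)/(S_up−S_dn) = (102.0770−169.9641)/(128.5330−60.6459) = -1.0000. V = [p*·102.0770 + (1−p*)·169.9641]/1.15 = 110.0142. B = V − Δ·S = 200.5304.
(3,3): S=191.8403. Δ = (V_up−V_dn)/(S_up−S_dn) = (41.8032−102.0770)/(272.4132−128.5330) = -0.4189. V = [p*·41.8032 + (1−p*)·102.0770]/1.15 = 55.2189. B = V − Δ·S = 135.5840.
(2,0): S=30.0763. Δ = (V_up−V_dn)/(S_up−S_dn) = (157.8221−180.3793)/(42.7083−20.1511) = -1.0000. V = [p*·157.8221 + (1−p*)·180.3793]/1.15 = 144.2980. B = V − Δ·S = 174.3743.
(2,1): S=63.7438. Δ = (V_up−V_dn)/(S_up−S_dn) = (110.0142−157.8221)/(90.5162−42.7083) = -1.0000. V = [p*·110.0142 + (1−p*)·157.8221]/1.15 = 110.6305. B = V − Δ·S = 174.3743.
(2,2): S=135.0988. Δ = (V_up−V_dn)/(S_up−S_dn) = (55.2189−110.0142)/(191.8403−90.5162) = -0.5408. V = [p*·55.2189 + (1−p*)·110.0142]/1.15 = 65.1698. B = V − Δ·S = 138.2302.
(1,0): S=44.8900. Δ = (V_up−V_dn)/(S_up−S_dn) = (110.6305−144.2980)/(63.7438−30.0763) = -1.0000. V = [p*·110.6305 + (1−p*)·144.2980]/1.15 = 106.7398. B = V − Δ·S = 151.6298.
(1,1): S=95.1400. Δ = (V_up−V_dn)/(S_up−S_dn) = (65.1698−110.6305)/(135.0988−63.7438) = -0.6371. V = [p*·65.1698 + (1−p*)·110.6305]/1.15 = 70.9006. B = V − Δ·S = 131.5148.
(0,0): S=67.0000. Δ = (V_up−V_dn)/(S_up−S_dn) = (70.9006−106.7398)/(95.1400−44.8900) = -0.7132. V = [p*·70.9006 + (1−p*)·106.7398]/1.15 = 72.8719. B = V − Δ·S = 120.6576.
Root portfolio cost Δ·67+B reproduces V0=72.8719.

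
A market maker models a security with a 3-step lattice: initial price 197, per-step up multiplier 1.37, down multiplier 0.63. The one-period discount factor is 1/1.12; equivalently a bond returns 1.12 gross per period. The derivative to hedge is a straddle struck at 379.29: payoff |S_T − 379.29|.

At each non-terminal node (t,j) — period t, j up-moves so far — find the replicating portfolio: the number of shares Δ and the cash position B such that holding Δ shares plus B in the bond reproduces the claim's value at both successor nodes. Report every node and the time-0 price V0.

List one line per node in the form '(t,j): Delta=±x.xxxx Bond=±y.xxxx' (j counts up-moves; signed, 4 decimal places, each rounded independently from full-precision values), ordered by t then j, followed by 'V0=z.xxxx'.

(0,0): Delta=-0.3897 Bond=202.3429
(1,0): Delta=-1.0000 Bond=302.3677
(1,1): Delta=-0.2465 Bond=187.9794
(2,0): Delta=-1.0000 Bond=338.6518
(2,1): Delta=-1.0000 Bond=338.6518
(2,2): Delta=-0.0697 Bond=145.1722
V0=125.5708

The replicating-portfolio and risk-neutral prices coincide; use p* = (1.12−0.63)/(1.37−0.63) = 0.6622 for the latter.
Payoff layer (t=3): V(3,0)=330.0307, V(3,1)=272.1707, V(3,2)=146.3479, V(3,3)=127.2665
  t=2,j=0: stock 78.1893 → up 107.1193 (V=272.1707), down 49.2593 (V=330.0307). Price 260.4625; hedge Δ=-1.0000, bond B=338.6518.
  t=2,j=1: stock 170.0307 → up 232.9421 (V=146.3479), down 107.1193 (V=272.1707). Price 168.6211; hedge Δ=-1.0000, bond B=338.6518.
  t=2,j=2: stock 369.7493 → up 506.5565 (V=127.2665), down 232.9421 (V=146.3479). Price 119.3866; hedge Δ=-0.0697, bond B=145.1722.
  t=1,j=0: stock 124.1100 → up 170.0307 (V=168.6211), down 78.1893 (V=260.4625). Price 178.2577; hedge Δ=-1.0000, bond B=302.3677.
  t=1,j=1: stock 269.8900 → up 369.7493 (V=119.3866), down 170.0307 (V=168.6211). Price 121.4463; hedge Δ=-0.2465, bond B=187.9794.
  t=0,j=0: stock 197.0000 → up 269.8900 (V=121.4463), down 124.1100 (V=178.2577). Price 125.5708; hedge Δ=-0.3897, bond B=202.3429.
The time-0 hedge costs 125.5708, which is the no-arbitrage price.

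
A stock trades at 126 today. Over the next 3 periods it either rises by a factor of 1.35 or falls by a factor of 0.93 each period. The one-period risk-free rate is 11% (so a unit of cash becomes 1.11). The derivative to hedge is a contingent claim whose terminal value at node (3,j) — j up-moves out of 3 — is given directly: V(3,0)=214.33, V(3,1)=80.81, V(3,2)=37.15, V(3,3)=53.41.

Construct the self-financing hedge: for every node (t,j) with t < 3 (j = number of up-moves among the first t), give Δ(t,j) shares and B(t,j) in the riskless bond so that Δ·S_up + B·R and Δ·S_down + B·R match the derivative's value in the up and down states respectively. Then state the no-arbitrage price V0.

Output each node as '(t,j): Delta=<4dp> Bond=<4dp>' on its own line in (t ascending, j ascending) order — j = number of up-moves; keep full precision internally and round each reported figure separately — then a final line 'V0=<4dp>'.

(0,0): Delta=-0.9508 Bond=185.4790
(1,0): Delta=-1.7391 Bond=298.2577
(1,1): Delta=-0.2267 Bond=82.7136
(2,0): Delta=-2.9172 Bond=459.4427
(2,1): Delta=-0.6571 Bond=159.8970
(2,2): Delta=0.1686 Bond=1.0322
V0=65.6751

Since d<R<u, set p* = (R−d)/(u−d) = 0.4286; price each node as the discounted p*-expectation of its children.
Payoff layer (t=3): V(3,0)=214.3300, V(3,1)=80.8100, V(3,2)=37.1500, V(3,3)=53.4100
(2,0): S=108.9774. Δ = (V_up−V_dn)/(S_up−S_dn) = (80.8100−214.3300)/(147.1195−101.3490) = -2.9172. V = [p*·80.8100 + (1−p*)·214.3300]/1.11 = 141.5380. B = V − Δ·S = 459.4427.
(2,1): S=158.1930. Δ = (V_up−V_dn)/(S_up−S_dn) = (37.1500−80.8100)/(213.5606−147.1195) = -0.6571. V = [p*·37.1500 + (1−p*)·80.8100]/1.11 = 55.9447. B = V − Δ·S = 159.8970.
(2,2): S=229.6350. Δ = (V_up−V_dn)/(S_up−S_dn) = (53.4100−37.1500)/(310.0073−213.5606) = 0.1686. V = [p*·53.4100 + (1−p*)·37.1500]/1.11 = 39.7465. B = V − Δ·S = 1.0322.
(1,0): S=117.1800. Δ = (V_up−V_dn)/(S_up−S_dn) = (55.9447−141.5380)/(158.1930−108.9774) = -1.7391. V = [p*·55.9447 + (1−p*)·141.5380]/1.11 = 94.4641. B = V − Δ·S = 298.2577.
(1,1): S=170.1000. Δ = (V_up−V_dn)/(S_up−S_dn) = (39.7465−55.9447)/(229.6350−158.1930) = -0.2267. V = [p*·39.7465 + (1−p*)·55.9447]/1.11 = 44.1465. B = V − Δ·S = 82.7136.
(0,0): S=126.0000. Δ = (V_up−V_dn)/(S_up−S_dn) = (44.1465−94.4641)/(170.1000−117.1800) = -0.9508. V = [p*·44.1465 + (1−p*)·94.4641]/1.11 = 65.6751. B = V − Δ·S = 185.4790.
Root portfolio cost Δ·126+B reproduces V0=65.6751.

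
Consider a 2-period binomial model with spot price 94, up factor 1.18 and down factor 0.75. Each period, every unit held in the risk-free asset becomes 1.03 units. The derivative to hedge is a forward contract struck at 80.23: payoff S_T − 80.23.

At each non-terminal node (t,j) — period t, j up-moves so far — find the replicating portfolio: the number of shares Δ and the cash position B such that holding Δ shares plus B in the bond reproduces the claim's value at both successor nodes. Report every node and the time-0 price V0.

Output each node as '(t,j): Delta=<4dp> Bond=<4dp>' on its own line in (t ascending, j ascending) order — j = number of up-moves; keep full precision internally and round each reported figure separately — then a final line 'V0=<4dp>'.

Since d<R<u, set p* = (R−d)/(u−d) = 0.6512; price each node as the discounted p*-expectation of its children.
Terminal payoffs: V(2,0)=-27.3550, V(2,1)=2.9600, V(2,2)=50.6556
  t=1,j=0: stock 70.5000 → up 83.1900 (V=2.9600), down 52.8750 (V=-27.3550). Price -7.3932; hedge Δ=1.0000, bond B=-77.8932.
  t=1,j=1: stock 110.9200 → up 130.8856 (V=50.6556), down 83.1900 (V=2.9600). Price 33.0268; hedge Δ=1.0000, bond B=-77.8932.
  t=0,j=0: stock 94.0000 → up 110.9200 (V=33.0268), down 70.5000 (V=-7.3932). Price 18.3755; hedge Δ=1.0000, bond B=-75.6245.
Each (Δ,B) replicates both successor values, so the strategy is self-financing and V0 is arbitrage-free.

(0,0): Delta=1.0000 Bond=-75.6245
(1,0): Delta=1.0000 Bond=-77.8932
(1,1): Delta=1.0000 Bond=-77.8932
V0=18.3755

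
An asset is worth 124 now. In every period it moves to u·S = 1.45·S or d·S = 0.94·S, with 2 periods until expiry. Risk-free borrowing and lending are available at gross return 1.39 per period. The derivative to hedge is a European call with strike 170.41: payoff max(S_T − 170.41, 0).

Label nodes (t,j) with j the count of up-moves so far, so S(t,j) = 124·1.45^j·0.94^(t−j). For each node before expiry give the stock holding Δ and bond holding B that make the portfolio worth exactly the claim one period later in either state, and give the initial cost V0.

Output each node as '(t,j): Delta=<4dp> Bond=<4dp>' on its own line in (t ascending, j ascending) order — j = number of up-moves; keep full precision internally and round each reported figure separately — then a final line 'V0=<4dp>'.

The replicating-portfolio and risk-neutral prices coincide; use p* = (1.39−0.94)/(1.45−0.94) = 0.8824 for the latter.
Terminal payoffs: V(2,0)=0.0000, V(2,1)=0.0000, V(2,2)=90.3000
(1,0): S=116.5600. Δ = (V_up−V_dn)/(S_up−S_dn) = (0.0000−0.0000)/(169.0120−109.5664) = 0.0000. V = [p*·0.0000 + (1−p*)·0.0000]/1.39 = 0.0000. B = V − Δ·S = 0.0000.
(1,1): S=179.8000. Δ = (V_up−V_dn)/(S_up−S_dn) = (90.3000−0.0000)/(260.7100−169.0120) = 0.9848. V = [p*·90.3000 + (1−p*)·0.0000]/1.39 = 57.3212. B = V − Δ·S = -119.7376.
(0,0): S=124.0000. Δ = (V_up−V_dn)/(S_up−S_dn) = (57.3212−0.0000)/(179.8000−116.5600) = 0.9064. V = [p*·57.3212 + (1−p*)·0.0000]/1.39 = 36.3867. B = V − Δ·S = -76.0078.
Check: Δ(0,0)·S0 + B(0,0) = 36.3867 = V0.

(0,0): Delta=0.9064 Bond=-76.0078
(1,0): Delta=0.0000 Bond=0.0000
(1,1): Delta=0.9848 Bond=-119.7376
V0=36.3867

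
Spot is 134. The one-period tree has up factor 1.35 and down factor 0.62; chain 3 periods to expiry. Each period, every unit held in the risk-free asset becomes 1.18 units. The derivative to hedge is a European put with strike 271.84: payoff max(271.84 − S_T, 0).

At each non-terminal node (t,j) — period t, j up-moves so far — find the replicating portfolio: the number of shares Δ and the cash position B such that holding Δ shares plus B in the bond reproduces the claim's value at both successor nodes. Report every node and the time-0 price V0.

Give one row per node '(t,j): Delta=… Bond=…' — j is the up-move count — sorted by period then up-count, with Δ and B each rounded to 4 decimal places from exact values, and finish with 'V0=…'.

Risk-neutral probability p* = (R−d)/(u−d) = (1.18−0.62)/(1.35−0.62) = 0.7671.
At expiry t=3: V(3,0)=239.9040, V(3,1)=202.3020, V(3,2)=120.4267, V(3,3)=0.0000
Node (2,0) S=51.5096: V=(p*·202.3020+(1−p*)·239.9040)/1.18=178.8633; Δ=(202.3020−239.9040)/(69.5380−31.9360)=-1.0000; B=V−Δ·S=230.3729
Node (2,1) S=112.1580: V=(p*·120.4267+(1−p*)·202.3020)/1.18=118.2149; Δ=(120.4267−202.3020)/(151.4133−69.5380)=-1.0000; B=V−Δ·S=230.3729
Node (2,2) S=244.2150: V=(p*·0.0000+(1−p*)·120.4267)/1.18=23.7666; Δ=(0.0000−120.4267)/(329.6903−151.4133)=-0.6755; B=V−Δ·S=188.7347
Node (1,0) S=83.0800: V=(p*·118.2149+(1−p*)·178.8633)/1.18=112.1513; Δ=(118.2149−178.8633)/(112.1580−51.5096)=-1.0000; B=V−Δ·S=195.2313
Node (1,1) S=180.9000: V=(p*·23.7666+(1−p*)·118.2149)/1.18=38.7808; Δ=(23.7666−118.2149)/(244.2150−112.1580)=-0.7152; B=V−Δ·S=168.1621
Node (0,0) S=134.0000: V=(p*·38.7808+(1−p*)·112.1513)/1.18=47.3450; Δ=(38.7808−112.1513)/(180.9000−83.0800)=-0.7501; B=V−Δ·S=147.8524
Self-financing check: at every node Δ·S+B equals the discounted successor values.

(0,0): Delta=-0.7501 Bond=147.8524
(1,0): Delta=-1.0000 Bond=195.2313
(1,1): Delta=-0.7152 Bond=168.1621
(2,0): Delta=-1.0000 Bond=230.3729
(2,1): Delta=-1.0000 Bond=230.3729
(2,2): Delta=-0.6755 Bond=188.7347
V0=47.3450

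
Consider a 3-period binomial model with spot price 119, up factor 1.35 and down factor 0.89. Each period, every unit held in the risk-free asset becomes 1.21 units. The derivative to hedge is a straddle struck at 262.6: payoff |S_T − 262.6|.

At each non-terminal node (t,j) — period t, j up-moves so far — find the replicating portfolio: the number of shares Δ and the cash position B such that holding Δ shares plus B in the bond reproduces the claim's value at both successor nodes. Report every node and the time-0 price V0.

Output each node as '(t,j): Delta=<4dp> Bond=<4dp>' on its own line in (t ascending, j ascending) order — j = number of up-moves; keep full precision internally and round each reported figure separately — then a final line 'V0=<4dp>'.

(0,0): Delta=-0.6355 Bond=116.3246
(1,0): Delta=-1.0000 Bond=179.3593
(1,1): Delta=-0.5303 Bond=123.8624
(2,0): Delta=-1.0000 Bond=217.0248
(2,1): Delta=-1.0000 Bond=217.0248
(2,2): Delta=-0.3949 Bond=120.4947
V0=40.7028

Since d<R<u, set p* = (R−d)/(u−d) = 0.6957; price each node as the discounted p*-expectation of its children.
Terminal values V(3,·): V(3,0)=178.7087, V(3,1)=135.3491, V(3,2)=69.5790, V(3,3)=30.1846
Node (2,0) S=94.2599: V=(p*·135.3491+(1−p*)·178.7087)/1.21=122.7649; Δ=(135.3491−178.7087)/(127.2509−83.8913)=-1.0000; B=V−Δ·S=217.0248
Node (2,1) S=142.9785: V=(p*·69.5790+(1−p*)·135.3491)/1.21=74.0463; Δ=(69.5790−135.3491)/(193.0210−127.2509)=-1.0000; B=V−Δ·S=217.0248
Node (2,2) S=216.8775: V=(p*·30.1846+(1−p*)·69.5790)/1.21=34.8547; Δ=(30.1846−69.5790)/(292.7846−193.0210)=-0.3949; B=V−Δ·S=120.4947
Node (1,0) S=105.9100: V=(p*·74.0463+(1−p*)·122.7649)/1.21=73.4493; Δ=(74.0463−122.7649)/(142.9785−94.2599)=-1.0000; B=V−Δ·S=179.3593
Node (1,1) S=160.6500: V=(p*·34.8547+(1−p*)·74.0463)/1.21=38.6633; Δ=(34.8547−74.0463)/(216.8775−142.9785)=-0.5303; B=V−Δ·S=123.8624
Node (0,0) S=119.0000: V=(p*·38.6633+(1−p*)·73.4493)/1.21=40.7028; Δ=(38.6633−73.4493)/(160.6500−105.9100)=-0.6355; B=V−Δ·S=116.3246
Each (Δ,B) replicates both successor values, so the strategy is self-financing and V0 is arbitrage-free.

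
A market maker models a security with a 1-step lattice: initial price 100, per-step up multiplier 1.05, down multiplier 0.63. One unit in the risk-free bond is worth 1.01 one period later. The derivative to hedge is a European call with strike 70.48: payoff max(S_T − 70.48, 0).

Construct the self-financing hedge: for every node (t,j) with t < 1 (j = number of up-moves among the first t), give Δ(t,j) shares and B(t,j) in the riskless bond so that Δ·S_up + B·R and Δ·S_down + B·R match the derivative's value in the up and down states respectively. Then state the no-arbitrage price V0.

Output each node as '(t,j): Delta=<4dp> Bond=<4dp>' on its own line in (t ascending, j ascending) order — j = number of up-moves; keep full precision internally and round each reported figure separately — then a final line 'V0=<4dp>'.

(0,0): Delta=0.8219 Bond=-51.2673
V0=30.9231

Under the risk-neutral measure, an up-move has probability p* = (R−d)/(u−d) = 0.9048 and values discount at R = 1.01.
Payoff layer (t=1): V(1,0)=0.0000, V(1,1)=34.5200
Node (0,0) S=100.0000: V=(p*·34.5200+(1−p*)·0.0000)/1.01=30.9231; Δ=(34.5200−0.0000)/(105.0000−63.0000)=0.8219; B=V−Δ·S=-51.2673
Check: Δ(0,0)·S0 + B(0,0) = 30.9231 = V0.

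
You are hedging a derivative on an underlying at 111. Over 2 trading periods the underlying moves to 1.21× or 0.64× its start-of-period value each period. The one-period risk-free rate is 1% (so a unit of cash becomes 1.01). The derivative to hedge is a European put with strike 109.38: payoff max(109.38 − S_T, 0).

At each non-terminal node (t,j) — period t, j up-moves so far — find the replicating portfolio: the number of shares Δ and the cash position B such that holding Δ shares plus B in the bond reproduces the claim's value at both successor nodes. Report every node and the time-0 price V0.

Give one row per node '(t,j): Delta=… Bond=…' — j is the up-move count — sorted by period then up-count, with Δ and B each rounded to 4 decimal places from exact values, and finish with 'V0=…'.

(0,0): Delta=-0.4603 Bond=69.2609
(1,0): Delta=-1.0000 Bond=108.2970
(1,1): Delta=-0.3059 Bond=49.2273
V0=18.1727

Since d<R<u, set p* = (R−d)/(u−d) = 0.6491; price each node as the discounted p*-expectation of its children.
Payoff layer (t=2): V(2,0)=63.9144, V(2,1)=23.4216, V(2,2)=0.0000
(1,0): S=71.0400. Δ = (V_up−V_dn)/(S_up−S_dn) = (23.4216−63.9144)/(85.9584−45.4656) = -1.0000. V = [p*·23.4216 + (1−p*)·63.9144]/1.01 = 37.2570. B = V − Δ·S = 108.2970.
(1,1): S=134.3100. Δ = (V_up−V_dn)/(S_up−S_dn) = (0.0000−23.4216)/(162.5151−85.9584) = -0.3059. V = [p*·0.0000 + (1−p*)·23.4216]/1.01 = 8.1367. B = V − Δ·S = 49.2273.
(0,0): S=111.0000. Δ = (V_up−V_dn)/(S_up−S_dn) = (8.1367−37.2570)/(134.3100−71.0400) = -0.4603. V = [p*·8.1367 + (1−p*)·37.2570]/1.01 = 18.1727. B = V − Δ·S = 69.2609.
Each (Δ,B) replicates both successor values, so the strategy is self-financing and V0 is arbitrage-free.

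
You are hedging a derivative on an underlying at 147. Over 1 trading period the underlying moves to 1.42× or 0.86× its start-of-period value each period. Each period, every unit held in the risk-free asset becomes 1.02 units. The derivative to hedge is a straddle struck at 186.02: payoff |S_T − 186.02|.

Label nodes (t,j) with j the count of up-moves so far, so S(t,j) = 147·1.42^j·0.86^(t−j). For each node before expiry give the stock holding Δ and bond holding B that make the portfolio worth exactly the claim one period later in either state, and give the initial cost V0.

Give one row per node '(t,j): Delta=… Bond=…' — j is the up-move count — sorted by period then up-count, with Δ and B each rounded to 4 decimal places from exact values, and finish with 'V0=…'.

Since d<R<u, set p* = (R−d)/(u−d) = 0.2857; price each node as the discounted p*-expectation of its children.
At expiry t=1: V(1,0)=59.6000, V(1,1)=22.7200
Node (0,0) S=147.0000: V=(p*·22.7200+(1−p*)·59.6000)/1.02=48.1008; Δ=(22.7200−59.6000)/(208.7400−126.4200)=-0.4480; B=V−Δ·S=113.9580
Root portfolio cost Δ·147+B reproduces V0=48.1008.

(0,0): Delta=-0.4480 Bond=113.9580
V0=48.1008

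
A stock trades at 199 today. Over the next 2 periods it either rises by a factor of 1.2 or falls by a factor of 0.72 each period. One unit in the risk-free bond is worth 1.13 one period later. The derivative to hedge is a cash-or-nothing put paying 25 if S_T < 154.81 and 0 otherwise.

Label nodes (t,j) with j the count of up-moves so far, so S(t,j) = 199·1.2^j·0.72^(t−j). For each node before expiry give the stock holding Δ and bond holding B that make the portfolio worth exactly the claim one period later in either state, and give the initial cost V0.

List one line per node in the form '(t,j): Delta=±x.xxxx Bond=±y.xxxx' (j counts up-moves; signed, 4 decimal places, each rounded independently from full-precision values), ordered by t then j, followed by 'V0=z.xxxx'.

The replicating-portfolio and risk-neutral prices coincide; use p* = (1.13−0.72)/(1.2−0.72) = 0.8542 for the latter.
Payoff layer (t=2): V(2,0)=25.0000, V(2,1)=0.0000, V(2,2)=0.0000
  t=1,j=0: stock 143.2800 → up 171.9360 (V=0.0000), down 103.1616 (V=25.0000). Price 3.2264; hedge Δ=-0.3635, bond B=55.3097.
  t=1,j=1: stock 238.8000 → up 286.5600 (V=0.0000), down 171.9360 (V=0.0000). Price 0.0000; hedge Δ=0.0000, bond B=0.0000.
  t=0,j=0: stock 199.0000 → up 238.8000 (V=0.0000), down 143.2800 (V=3.2264). Price 0.4164; hedge Δ=-0.0338, bond B=7.1381.
The time-0 hedge costs 0.4164, which is the no-arbitrage price.

(0,0): Delta=-0.0338 Bond=7.1381
(1,0): Delta=-0.3635 Bond=55.3097
(1,1): Delta=0.0000 Bond=0.0000
V0=0.4164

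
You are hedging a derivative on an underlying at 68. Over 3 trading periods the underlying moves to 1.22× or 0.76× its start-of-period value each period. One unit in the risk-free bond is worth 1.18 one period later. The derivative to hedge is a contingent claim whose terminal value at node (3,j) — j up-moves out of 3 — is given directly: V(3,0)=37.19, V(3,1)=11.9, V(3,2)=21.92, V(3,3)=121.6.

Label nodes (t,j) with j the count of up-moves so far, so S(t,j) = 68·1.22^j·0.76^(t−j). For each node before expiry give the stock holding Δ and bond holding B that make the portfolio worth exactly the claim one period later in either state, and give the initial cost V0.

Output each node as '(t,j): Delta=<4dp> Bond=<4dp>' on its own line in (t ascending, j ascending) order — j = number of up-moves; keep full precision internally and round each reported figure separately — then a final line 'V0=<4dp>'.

(0,0): Delta=1.9401 Bond=-72.5250
(1,0): Delta=0.2477 Bond=1.8797
(1,1): Delta=2.0405 Bond=-93.9089
(2,0): Delta=-1.3998 Bond=66.9267
(2,1): Delta=0.3455 Bond=-3.9447
(2,2): Delta=2.1410 Bond=-120.9904
V0=59.3991

Since d<R<u, set p* = (R−d)/(u−d) = 0.9130; price each node as the discounted p*-expectation of its children.
At expiry t=3: V(3,0)=37.1900, V(3,1)=11.9000, V(3,2)=21.9200, V(3,3)=121.6000
Node (2,0) S=39.2768: V=(p*·11.9000+(1−p*)·37.1900)/1.18=11.9484; Δ=(11.9000−37.1900)/(47.9177−29.8504)=-1.3998; B=V−Δ·S=66.9267
Node (2,1) S=63.0496: V=(p*·21.9200+(1−p*)·11.9000)/1.18=17.8379; Δ=(21.9200−11.9000)/(76.9205−47.9177)=0.3455; B=V−Δ·S=-3.9447
Node (2,2) S=101.2112: V=(p*·121.6000+(1−p*)·21.9200)/1.18=95.7052; Δ=(121.6000−21.9200)/(123.4777−76.9205)=2.1410; B=V−Δ·S=-120.9904
Node (1,0) S=51.6800: V=(p*·17.8379+(1−p*)·11.9484)/1.18=14.6828; Δ=(17.8379−11.9484)/(63.0496−39.2768)=0.2477; B=V−Δ·S=1.8797
Node (1,1) S=82.9600: V=(p*·95.7052+(1−p*)·17.8379)/1.18=75.3679; Δ=(95.7052−17.8379)/(101.2112−63.0496)=2.0405; B=V−Δ·S=-93.9089
Node (0,0) S=68.0000: V=(p*·75.3679+(1−p*)·14.6828)/1.18=59.3991; Δ=(75.3679−14.6828)/(82.9600−51.6800)=1.9401; B=V−Δ·S=-72.5250
Each (Δ,B) replicates both successor values, so the strategy is self-financing and V0 is arbitrage-free.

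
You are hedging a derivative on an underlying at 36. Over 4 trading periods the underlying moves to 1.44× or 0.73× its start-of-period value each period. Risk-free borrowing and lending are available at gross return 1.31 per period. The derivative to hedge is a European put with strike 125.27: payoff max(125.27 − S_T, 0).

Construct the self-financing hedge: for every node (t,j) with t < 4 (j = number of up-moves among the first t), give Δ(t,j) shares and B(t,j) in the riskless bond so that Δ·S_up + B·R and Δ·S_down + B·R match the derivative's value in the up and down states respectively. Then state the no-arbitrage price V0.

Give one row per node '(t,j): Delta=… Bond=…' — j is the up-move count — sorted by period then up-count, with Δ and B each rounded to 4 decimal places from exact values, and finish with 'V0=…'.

(0,0): Delta=-0.7199 Bond=36.9176
(1,0): Delta=-1.0000 Bond=55.7228
(1,1): Delta=-0.6881 Bond=46.7122
(2,0): Delta=-1.0000 Bond=72.9969
(2,1): Delta=-1.0000 Bond=72.9969
(2,2): Delta=-0.6526 Bond=58.5472
(3,0): Delta=-1.0000 Bond=95.6260
(3,1): Delta=-1.0000 Bond=95.6260
(3,2): Delta=-1.0000 Bond=95.6260
(3,3): Delta=-0.6132 Bond=72.4542
V0=11.0009

Since d<R<u, set p* = (R−d)/(u−d) = 0.8169; price each node as the discounted p*-expectation of its children.
At expiry t=4: V(4,0)=115.0466, V(4,1)=105.1034, V(4,2)=85.4892, V(4,3)=46.7983, V(4,4)=0.0000
  t=3,j=0: stock 14.0046 → up 20.1666 (V=105.1034), down 10.2234 (V=115.0466). Price 81.6213; hedge Δ=-1.0000, bond B=95.6260.
  t=3,j=1: stock 27.6255 → up 39.7808 (V=85.4892), down 20.1666 (V=105.1034). Price 68.0004; hedge Δ=-1.0000, bond B=95.6260.
  t=3,j=2: stock 54.4942 → up 78.4717 (V=46.7983), down 39.7808 (V=85.4892). Price 41.1317; hedge Δ=-1.0000, bond B=95.6260.
  t=3,j=3: stock 107.4954 → up 154.7934 (V=0.0000), down 78.4717 (V=46.7983). Price 6.5410; hedge Δ=-0.6132, bond B=72.4542.
  t=2,j=0: stock 19.1844 → up 27.6255 (V=68.0004), down 14.0046 (V=81.6213). Price 53.8125; hedge Δ=-1.0000, bond B=72.9969.
  t=2,j=1: stock 37.8432 → up 54.4942 (V=41.1317), down 27.6255 (V=68.0004). Price 35.1537; hedge Δ=-1.0000, bond B=72.9969.
  t=2,j=2: stock 74.6496 → up 107.4954 (V=6.5410), down 54.4942 (V=41.1317). Price 9.8279; hedge Δ=-0.6526, bond B=58.5472.
  t=1,j=0: stock 26.2800 → up 37.8432 (V=35.1537), down 19.1844 (V=53.8125). Price 29.4428; hedge Δ=-1.0000, bond B=55.7228.
  t=1,j=1: stock 51.8400 → up 74.6496 (V=9.8279), down 37.8432 (V=35.1537). Price 11.0420; hedge Δ=-0.6881, bond B=46.7122.
  t=0,j=0: stock 36.0000 → up 51.8400 (V=11.0420), down 26.2800 (V=29.4428). Price 11.0009; hedge Δ=-0.7199, bond B=36.9176.
Root portfolio cost Δ·36+B reproduces V0=11.0009.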